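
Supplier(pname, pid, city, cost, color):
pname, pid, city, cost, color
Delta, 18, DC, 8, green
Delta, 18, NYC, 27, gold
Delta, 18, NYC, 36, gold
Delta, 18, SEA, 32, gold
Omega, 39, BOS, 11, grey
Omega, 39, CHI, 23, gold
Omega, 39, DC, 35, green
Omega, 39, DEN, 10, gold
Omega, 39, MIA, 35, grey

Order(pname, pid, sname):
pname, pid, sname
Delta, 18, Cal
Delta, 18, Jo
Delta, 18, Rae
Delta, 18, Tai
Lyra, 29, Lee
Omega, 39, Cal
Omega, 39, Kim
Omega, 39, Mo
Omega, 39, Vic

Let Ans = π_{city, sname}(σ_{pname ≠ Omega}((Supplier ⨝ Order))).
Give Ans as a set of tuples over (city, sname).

{(DC, Cal), (DC, Jo), (DC, Rae), (DC, Tai), (NYC, Cal), (NYC, Jo), (NYC, Rae), (NYC, Tai), (SEA, Cal), (SEA, Jo), (SEA, Rae), (SEA, Tai)}

Supplier ⋈ Order (natural join on pname, pid): {(Delta, 18, DC, 8, green, Cal), (Delta, 18, DC, 8, green, Jo), (Delta, 18, DC, 8, green, Rae), (Delta, 18, DC, 8, green, Tai), (Delta, 18, NYC, 27, gold, Cal), (Delta, 18, NYC, 27, gold, Jo), (Delta, 18, NYC, 27, gold, Rae), (Delta, 18, NYC, 27, gold, Tai), (Delta, 18, NYC, 36, gold, Cal), (Delta, 18, NYC, 36, gold, Jo), (Delta, 18, NYC, 36, gold, Rae), (Delta, 18, NYC, 36, gold, Tai), (Delta, 18, SEA, 32, gold, Cal), (Delta, 18, SEA, 32, gold, Jo), (Delta, 18, SEA, 32, gold, Rae), (Delta, 18, SEA, 32, gold, Tai), (Omega, 39, BOS, 11, grey, Cal), (Omega, 39, BOS, 11, grey, Kim), (Omega, 39, BOS, 11, grey, Mo), (Omega, 39, BOS, 11, grey, Vic), (Omega, 39, CHI, 23, gold, Cal), (Omega, 39, CHI, 23, gold, Kim), (Omega, 39, CHI, 23, gold, Mo), (Omega, 39, CHI, 23, gold, Vic), (Omega, 39, DC, 35, green, Cal), (Omega, 39, DC, 35, green, Kim), (Omega, 39, DC, 35, green, Mo), (Omega, 39, DC, 35, green, Vic), (Omega, 39, DEN, 10, gold, Cal), (Omega, 39, DEN, 10, gold, Kim), (Omega, 39, DEN, 10, gold, Mo), (Omega, 39, DEN, 10, gold, Vic), (Omega, 39, MIA, 35, grey, Cal), (Omega, 39, MIA, 35, grey, Kim), (Omega, 39, MIA, 35, grey, Mo), (Omega, 39, MIA, 35, grey, Vic)}
Selection pname ≠ Omega: {(Delta, 18, DC, 8, green, Cal), (Delta, 18, DC, 8, green, Jo), (Delta, 18, DC, 8, green, Rae), (Delta, 18, DC, 8, green, Tai), (Delta, 18, NYC, 27, gold, Cal), (Delta, 18, NYC, 27, gold, Jo), (Delta, 18, NYC, 27, gold, Rae), (Delta, 18, NYC, 27, gold, Tai), (Delta, 18, NYC, 36, gold, Cal), (Delta, 18, NYC, 36, gold, Jo), (Delta, 18, NYC, 36, gold, Rae), (Delta, 18, NYC, 36, gold, Tai), (Delta, 18, SEA, 32, gold, Cal), (Delta, 18, SEA, 32, gold, Jo), (Delta, 18, SEA, 32, gold, Rae), (Delta, 18, SEA, 32, gold, Tai)}
Projecting to city, sname (4 duplicate(s) eliminated): {(DC, Cal), (DC, Jo), (DC, Rae), (DC, Tai), (NYC, Cal), (NYC, Jo), (NYC, Rae), (NYC, Tai), (SEA, Cal), (SEA, Jo), (SEA, Rae), (SEA, Tai)}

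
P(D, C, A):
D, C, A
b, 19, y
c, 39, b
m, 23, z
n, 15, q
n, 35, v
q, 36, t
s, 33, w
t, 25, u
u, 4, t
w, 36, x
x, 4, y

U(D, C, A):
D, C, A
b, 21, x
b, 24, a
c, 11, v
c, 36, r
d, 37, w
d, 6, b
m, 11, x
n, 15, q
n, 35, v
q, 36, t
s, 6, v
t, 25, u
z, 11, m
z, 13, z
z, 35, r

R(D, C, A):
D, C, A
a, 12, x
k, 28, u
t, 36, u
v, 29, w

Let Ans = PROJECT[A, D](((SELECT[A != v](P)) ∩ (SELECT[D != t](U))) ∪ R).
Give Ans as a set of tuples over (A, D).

{(q, n), (t, q), (u, k), (u, t), (w, v), (x, a)}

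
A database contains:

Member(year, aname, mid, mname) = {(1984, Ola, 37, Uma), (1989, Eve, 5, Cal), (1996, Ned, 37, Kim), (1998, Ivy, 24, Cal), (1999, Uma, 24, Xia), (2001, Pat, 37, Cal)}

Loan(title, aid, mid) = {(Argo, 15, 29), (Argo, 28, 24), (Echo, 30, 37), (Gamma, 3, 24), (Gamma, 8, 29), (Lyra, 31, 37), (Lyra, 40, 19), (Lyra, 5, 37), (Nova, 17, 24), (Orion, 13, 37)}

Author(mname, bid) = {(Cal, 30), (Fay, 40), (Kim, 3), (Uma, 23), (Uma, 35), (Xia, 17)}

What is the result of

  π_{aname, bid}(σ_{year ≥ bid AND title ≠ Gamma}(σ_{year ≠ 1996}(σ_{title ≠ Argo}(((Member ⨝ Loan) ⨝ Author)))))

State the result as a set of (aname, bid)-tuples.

{(Ivy, 30), (Ola, 23), (Ola, 35), (Pat, 30), (Uma, 17)}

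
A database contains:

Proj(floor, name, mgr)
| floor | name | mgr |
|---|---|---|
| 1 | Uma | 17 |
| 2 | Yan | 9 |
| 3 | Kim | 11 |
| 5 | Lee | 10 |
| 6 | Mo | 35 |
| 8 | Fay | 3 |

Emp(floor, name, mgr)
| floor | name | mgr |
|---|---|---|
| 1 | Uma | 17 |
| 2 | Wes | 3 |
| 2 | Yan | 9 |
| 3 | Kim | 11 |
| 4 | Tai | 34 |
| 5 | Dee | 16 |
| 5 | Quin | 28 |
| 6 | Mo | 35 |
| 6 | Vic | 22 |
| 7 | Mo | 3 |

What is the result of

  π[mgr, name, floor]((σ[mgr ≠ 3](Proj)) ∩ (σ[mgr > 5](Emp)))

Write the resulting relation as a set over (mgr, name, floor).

σ[mgr ≠ 3]: keep tuples satisfying mgr ≠ 3 → {(1, Uma, 17), (2, Yan, 9), (3, Kim, 11), (5, Lee, 10), (6, Mo, 35)}
σ[mgr > 5]: keep tuples satisfying mgr > 5 → {(1, Uma, 17), (2, Yan, 9), (3, Kim, 11), (4, Tai, 34), (5, Dee, 16), (5, Quin, 28), (6, Mo, 35), (6, Vic, 22)}
Intersection: {(1, Uma, 17), (2, Yan, 9), (3, Kim, 11), (5, Lee, 10), (6, Mo, 35)} with {(1, Uma, 17), (2, Yan, 9), (3, Kim, 11), (4, Tai, 34), (5, Dee, 16), (5, Quin, 28), (6, Mo, 35), (6, Vic, 22)} → {(1, Uma, 17), (2, Yan, 9), (3, Kim, 11), (6, Mo, 35)}
Keep only column(s) mgr, name, floor: {(11, Kim, 3), (17, Uma, 1), (35, Mo, 6), (9, Yan, 2)}

{(11, Kim, 3), (17, Uma, 1), (35, Mo, 6), (9, Yan, 2)}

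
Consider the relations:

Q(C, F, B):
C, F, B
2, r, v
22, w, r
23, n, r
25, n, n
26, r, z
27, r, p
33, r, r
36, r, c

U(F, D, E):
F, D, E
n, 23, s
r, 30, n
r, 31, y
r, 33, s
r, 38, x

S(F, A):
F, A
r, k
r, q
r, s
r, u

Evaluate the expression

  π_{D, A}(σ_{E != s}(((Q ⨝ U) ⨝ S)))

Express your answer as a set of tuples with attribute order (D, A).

{(30, k), (30, q), (30, s), (30, u), (31, k), (31, q), (31, s), (31, u), (38, k), (38, q), (38, s), (38, u)}

Joining Q and U on F yields {(2, r, v, 30, n), (2, r, v, 31, y), (2, r, v, 33, s), (2, r, v, 38, x), (23, n, r, 23, s), (25, n, n, 23, s), (26, r, z, 30, n), (26, r, z, 31, y), (26, r, z, 33, s), (26, r, z, 38, x), (27, r, p, 30, n), (27, r, p, 31, y), (27, r, p, 33, s), (27, r, p, 38, x), (33, r, r, 30, n), (33, r, r, 31, y), (33, r, r, 33, s), (33, r, r, 38, x), (36, r, c, 30, n), (36, r, c, 31, y), (36, r, c, 33, s), (36, r, c, 38, x)}.
Joining (Q ⨝ U) and S on F yields {(2, r, v, 30, n, k), (2, r, v, 30, n, q), (2, r, v, 30, n, s), (2, r, v, 30, n, u), (2, r, v, 31, y, k), (2, r, v, 31, y, q), (2, r, v, 31, y, s), (2, r, v, 31, y, u), (2, r, v, 33, s, k), (2, r, v, 33, s, q), (2, r, v, 33, s, s), (2, r, v, 33, s, u), (2, r, v, 38, x, k), (2, r, v, 38, x, q), (2, r, v, 38, x, s), (2, r, v, 38, x, u), (26, r, z, 30, n, k), (26, r, z, 30, n, q), (26, r, z, 30, n, s), (26, r, z, 30, n, u), (26, r, z, 31, y, k), (26, r, z, 31, y, q), (26, r, z, 31, y, s), (26, r, z, 31, y, u), (26, r, z, 33, s, k), (26, r, z, 33, s, q), (26, r, z, 33, s, s), (26, r, z, 33, s, u), (26, r, z, 38, x, k), (26, r, z, 38, x, q), (26, r, z, 38, x, s), (26, r, z, 38, x, u), (27, r, p, 30, n, k), (27, r, p, 30, n, q), (27, r, p, 30, n, s), (27, r, p, 30, n, u), (27, r, p, 31, y, k), (27, r, p, 31, y, q), (27, r, p, 31, y, s), (27, r, p, 31, y, u), (27, r, p, 33, s, k), (27, r, p, 33, s, q), (27, r, p, 33, s, s), (27, r, p, 33, s, u), (27, r, p, 38, x, k), (27, r, p, 38, x, q), (27, r, p, 38, x, s), (27, r, p, 38, x, u), (33, r, r, 30, n, k), (33, r, r, 30, n, q), (33, r, r, 30, n, s), (33, r, r, 30, n, u), (33, r, r, 31, y, k), (33, r, r, 31, y, q), (33, r, r, 31, y, s), (33, r, r, 31, y, u), (33, r, r, 33, s, k), (33, r, r, 33, s, q), (33, r, r, 33, s, s), (33, r, r, 33, s, u), (33, r, r, 38, x, k), (33, r, r, 38, x, q), (33, r, r, 38, x, s), (33, r, r, 38, x, u), (36, r, c, 30, n, k), (36, r, c, 30, n, q), (36, r, c, 30, n, s), (36, r, c, 30, n, u), (36, r, c, 31, y, k), (36, r, c, 31, y, q), (36, r, c, 31, y, s), (36, r, c, 31, y, u), (36, r, c, 33, s, k), (36, r, c, 33, s, q), (36, r, c, 33, s, s), (36, r, c, 33, s, u), (36, r, c, 38, x, k), (36, r, c, 38, x, q), (36, r, c, 38, x, s), (36, r, c, 38, x, u)}.
Filtering on E != s leaves {(2, r, v, 30, n, k), (2, r, v, 30, n, q), (2, r, v, 30, n, s), (2, r, v, 30, n, u), (2, r, v, 31, y, k), (2, r, v, 31, y, q), (2, r, v, 31, y, s), (2, r, v, 31, y, u), (2, r, v, 38, x, k), (2, r, v, 38, x, q), (2, r, v, 38, x, s), (2, r, v, 38, x, u), (26, r, z, 30, n, k), (26, r, z, 30, n, q), (26, r, z, 30, n, s), (26, r, z, 30, n, u), (26, r, z, 31, y, k), (26, r, z, 31, y, q), (26, r, z, 31, y, s), (26, r, z, 31, y, u), (26, r, z, 38, x, k), (26, r, z, 38, x, q), (26, r, z, 38, x, s), (26, r, z, 38, x, u), (27, r, p, 30, n, k), (27, r, p, 30, n, q), (27, r, p, 30, n, s), (27, r, p, 30, n, u), (27, r, p, 31, y, k), (27, r, p, 31, y, q), (27, r, p, 31, y, s), (27, r, p, 31, y, u), (27, r, p, 38, x, k), (27, r, p, 38, x, q), (27, r, p, 38, x, s), (27, r, p, 38, x, u), (33, r, r, 30, n, k), (33, r, r, 30, n, q), (33, r, r, 30, n, s), (33, r, r, 30, n, u), (33, r, r, 31, y, k), (33, r, r, 31, y, q), (33, r, r, 31, y, s), (33, r, r, 31, y, u), (33, r, r, 38, x, k), (33, r, r, 38, x, q), (33, r, r, 38, x, s), (33, r, r, 38, x, u), (36, r, c, 30, n, k), (36, r, c, 30, n, q), (36, r, c, 30, n, s), (36, r, c, 30, n, u), (36, r, c, 31, y, k), (36, r, c, 31, y, q), (36, r, c, 31, y, s), (36, r, c, 31, y, u), (36, r, c, 38, x, k), (36, r, c, 38, x, q), (36, r, c, 38, x, s), (36, r, c, 38, x, u)}.
Projecting to D, A (48 duplicate(s) eliminated): {(30, k), (30, q), (30, s), (30, u), (31, k), (31, q), (31, s), (31, u), (38, k), (38, q), (38, s), (38, u)}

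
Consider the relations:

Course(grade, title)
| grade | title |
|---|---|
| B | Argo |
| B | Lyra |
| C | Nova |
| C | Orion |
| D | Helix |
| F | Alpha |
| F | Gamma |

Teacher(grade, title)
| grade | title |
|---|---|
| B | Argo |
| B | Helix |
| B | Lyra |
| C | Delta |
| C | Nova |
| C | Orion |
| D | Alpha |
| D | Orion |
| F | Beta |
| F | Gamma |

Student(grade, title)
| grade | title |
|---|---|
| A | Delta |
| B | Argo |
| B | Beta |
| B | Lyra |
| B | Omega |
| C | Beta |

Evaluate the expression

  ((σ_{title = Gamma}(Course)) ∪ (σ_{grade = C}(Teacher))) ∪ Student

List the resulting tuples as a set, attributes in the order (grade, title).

{(A, Delta), (B, Argo), (B, Beta), (B, Lyra), (B, Omega), (C, Beta), (C, Delta), (C, Nova), (C, Orion), (F, Gamma)}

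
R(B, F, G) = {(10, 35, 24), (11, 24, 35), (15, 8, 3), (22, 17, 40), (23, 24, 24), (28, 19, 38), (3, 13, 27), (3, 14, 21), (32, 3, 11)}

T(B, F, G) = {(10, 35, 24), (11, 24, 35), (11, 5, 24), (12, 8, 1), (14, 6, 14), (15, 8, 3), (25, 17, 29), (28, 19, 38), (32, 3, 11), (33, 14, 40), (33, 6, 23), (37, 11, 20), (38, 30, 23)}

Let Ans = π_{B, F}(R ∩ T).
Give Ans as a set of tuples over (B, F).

Set intersection of the two operands is {(10, 35, 24), (11, 24, 35), (15, 8, 3), (28, 19, 38), (32, 3, 11)}.
Keep only column(s) B, F: {(10, 35), (11, 24), (15, 8), (28, 19), (32, 3)}

{(10, 35), (11, 24), (15, 8), (28, 19), (32, 3)}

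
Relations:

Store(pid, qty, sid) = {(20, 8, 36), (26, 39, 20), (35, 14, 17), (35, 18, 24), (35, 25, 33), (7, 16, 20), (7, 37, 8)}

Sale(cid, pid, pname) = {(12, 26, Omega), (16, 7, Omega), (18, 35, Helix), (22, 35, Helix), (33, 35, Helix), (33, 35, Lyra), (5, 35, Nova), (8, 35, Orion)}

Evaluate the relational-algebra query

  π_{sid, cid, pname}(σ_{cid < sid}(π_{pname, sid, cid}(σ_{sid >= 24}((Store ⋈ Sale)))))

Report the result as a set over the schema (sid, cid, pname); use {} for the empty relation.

Joining Store and Sale on pid yields {(26, 39, 20, 12, Omega), (35, 14, 17, 18, Helix), (35, 14, 17, 22, Helix), (35, 14, 17, 33, Helix), (35, 14, 17, 33, Lyra), (35, 14, 17, 5, Nova), (35, 14, 17, 8, Orion), (35, 18, 24, 18, Helix), (35, 18, 24, 22, Helix), (35, 18, 24, 33, Helix), (35, 18, 24, 33, Lyra), (35, 18, 24, 5, Nova), (35, 18, 24, 8, Orion), (35, 25, 33, 18, Helix), (35, 25, 33, 22, Helix), (35, 25, 33, 33, Helix), (35, 25, 33, 33, Lyra), (35, 25, 33, 5, Nova), (35, 25, 33, 8, Orion), (7, 16, 20, 16, Omega), (7, 37, 8, 16, Omega)}.
Selection sid >= 24: {(35, 18, 24, 18, Helix), (35, 18, 24, 22, Helix), (35, 18, 24, 33, Helix), (35, 18, 24, 33, Lyra), (35, 18, 24, 5, Nova), (35, 18, 24, 8, Orion), (35, 25, 33, 18, Helix), (35, 25, 33, 22, Helix), (35, 25, 33, 33, Helix), (35, 25, 33, 33, Lyra), (35, 25, 33, 5, Nova), (35, 25, 33, 8, Orion)}
π_{pname, sid, cid} gives {(Helix, 24, 18), (Helix, 24, 22), (Helix, 24, 33), (Helix, 33, 18), (Helix, 33, 22), (Helix, 33, 33), (Lyra, 24, 33), (Lyra, 33, 33), (Nova, 24, 5), (Nova, 33, 5), (Orion, 24, 8), (Orion, 33, 8)}.
Selection cid < sid: {(Helix, 24, 18), (Helix, 24, 22), (Helix, 33, 18), (Helix, 33, 22), (Nova, 24, 5), (Nova, 33, 5), (Orion, 24, 8), (Orion, 33, 8)}
π_{sid, cid, pname} gives {(24, 18, Helix), (24, 22, Helix), (24, 5, Nova), (24, 8, Orion), (33, 18, Helix), (33, 22, Helix), (33, 5, Nova), (33, 8, Orion)}.

{(24, 18, Helix), (24, 22, Helix), (24, 5, Nova), (24, 8, Orion), (33, 18, Helix), (33, 22, Helix), (33, 5, Nova), (33, 8, Orion)}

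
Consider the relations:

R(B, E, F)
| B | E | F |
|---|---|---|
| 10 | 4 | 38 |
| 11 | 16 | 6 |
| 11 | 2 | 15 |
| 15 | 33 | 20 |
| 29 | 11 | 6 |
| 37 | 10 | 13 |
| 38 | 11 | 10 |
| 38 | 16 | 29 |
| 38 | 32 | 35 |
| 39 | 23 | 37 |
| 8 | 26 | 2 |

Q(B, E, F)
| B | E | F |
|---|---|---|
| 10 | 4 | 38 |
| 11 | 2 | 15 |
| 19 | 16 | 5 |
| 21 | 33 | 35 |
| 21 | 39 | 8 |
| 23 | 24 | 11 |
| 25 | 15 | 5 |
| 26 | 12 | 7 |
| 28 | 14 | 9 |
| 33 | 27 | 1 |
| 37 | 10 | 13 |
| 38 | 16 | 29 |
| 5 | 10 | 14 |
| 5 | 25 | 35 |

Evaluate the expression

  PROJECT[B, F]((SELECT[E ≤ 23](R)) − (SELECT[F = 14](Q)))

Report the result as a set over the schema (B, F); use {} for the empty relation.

{(10, 38), (11, 15), (11, 6), (29, 6), (37, 13), (38, 10), (38, 29), (39, 37)}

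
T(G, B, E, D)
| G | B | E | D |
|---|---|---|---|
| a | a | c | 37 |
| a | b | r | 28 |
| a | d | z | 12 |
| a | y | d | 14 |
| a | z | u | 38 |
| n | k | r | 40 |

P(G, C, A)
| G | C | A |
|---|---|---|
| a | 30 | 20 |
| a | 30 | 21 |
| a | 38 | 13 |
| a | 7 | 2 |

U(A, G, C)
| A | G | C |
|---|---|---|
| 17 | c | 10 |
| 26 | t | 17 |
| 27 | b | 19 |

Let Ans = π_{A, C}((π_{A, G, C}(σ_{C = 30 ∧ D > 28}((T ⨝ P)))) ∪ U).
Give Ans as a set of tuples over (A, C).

{(17, 10), (20, 30), (21, 30), (26, 17), (27, 19)}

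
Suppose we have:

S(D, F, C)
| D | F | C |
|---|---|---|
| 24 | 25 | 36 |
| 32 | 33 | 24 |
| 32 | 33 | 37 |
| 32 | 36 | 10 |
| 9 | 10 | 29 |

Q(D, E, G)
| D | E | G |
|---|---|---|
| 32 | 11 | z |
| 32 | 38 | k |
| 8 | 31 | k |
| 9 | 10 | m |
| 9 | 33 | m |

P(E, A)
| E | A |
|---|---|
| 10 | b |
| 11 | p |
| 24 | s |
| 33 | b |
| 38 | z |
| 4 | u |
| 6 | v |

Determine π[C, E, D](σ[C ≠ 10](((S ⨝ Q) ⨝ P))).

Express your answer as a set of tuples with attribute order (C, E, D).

{(24, 11, 32), (24, 38, 32), (29, 10, 9), (29, 33, 9), (37, 11, 32), (37, 38, 32)}

Natural join on D: {(32, 33, 24, 11, z), (32, 33, 24, 38, k), (32, 33, 37, 11, z), (32, 33, 37, 38, k), (32, 36, 10, 11, z), (32, 36, 10, 38, k), (9, 10, 29, 10, m), (9, 10, 29, 33, m)}
Natural join on E: {(32, 33, 24, 11, z, p), (32, 33, 24, 38, k, z), (32, 33, 37, 11, z, p), (32, 33, 37, 38, k, z), (32, 36, 10, 11, z, p), (32, 36, 10, 38, k, z), (9, 10, 29, 10, m, b), (9, 10, 29, 33, m, b)}
Selection C ≠ 10: {(32, 33, 24, 11, z, p), (32, 33, 24, 38, k, z), (32, 33, 37, 11, z, p), (32, 33, 37, 38, k, z), (9, 10, 29, 10, m, b), (9, 10, 29, 33, m, b)}
π[C, E, D]: project onto (C, E, D) → {(24, 11, 32), (24, 38, 32), (29, 10, 9), (29, 33, 9), (37, 11, 32), (37, 38, 32)}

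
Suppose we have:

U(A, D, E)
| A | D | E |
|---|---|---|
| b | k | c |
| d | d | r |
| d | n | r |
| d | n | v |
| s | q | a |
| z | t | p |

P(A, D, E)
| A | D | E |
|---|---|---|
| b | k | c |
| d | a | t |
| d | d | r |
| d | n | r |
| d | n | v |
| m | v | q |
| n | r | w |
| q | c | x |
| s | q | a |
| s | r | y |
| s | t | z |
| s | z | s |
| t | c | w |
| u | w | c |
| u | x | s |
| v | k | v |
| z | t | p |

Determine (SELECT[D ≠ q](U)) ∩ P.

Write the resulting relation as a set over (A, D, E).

Apply σ_{D ≠ q}; surviving tuples: {(b, k, c), (d, d, r), (d, n, r), (d, n, v), (z, t, p)}
Set intersection of the two operands is {(b, k, c), (d, d, r), (d, n, r), (d, n, v), (z, t, p)}.

{(b, k, c), (d, d, r), (d, n, r), (d, n, v), (z, t, p)}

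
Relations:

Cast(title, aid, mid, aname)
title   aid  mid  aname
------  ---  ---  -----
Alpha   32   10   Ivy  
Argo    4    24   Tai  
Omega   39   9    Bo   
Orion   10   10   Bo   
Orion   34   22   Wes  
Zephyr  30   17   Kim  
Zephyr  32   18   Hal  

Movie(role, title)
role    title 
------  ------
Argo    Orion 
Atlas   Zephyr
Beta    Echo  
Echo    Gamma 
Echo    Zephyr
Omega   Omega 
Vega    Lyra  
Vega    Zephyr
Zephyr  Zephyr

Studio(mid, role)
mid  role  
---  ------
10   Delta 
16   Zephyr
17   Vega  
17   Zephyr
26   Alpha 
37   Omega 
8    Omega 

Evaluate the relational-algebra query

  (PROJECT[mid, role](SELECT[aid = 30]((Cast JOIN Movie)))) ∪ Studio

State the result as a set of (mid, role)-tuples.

{(10, Delta), (16, Zephyr), (17, Atlas), (17, Echo), (17, Vega), (17, Zephyr), (26, Alpha), (37, Omega), (8, Omega)}

Natural join on title: {(Omega, 39, 9, Bo, Omega), (Orion, 10, 10, Bo, Argo), (Orion, 34, 22, Wes, Argo), (Zephyr, 30, 17, Kim, Atlas), (Zephyr, 30, 17, Kim, Echo), (Zephyr, 30, 17, Kim, Vega), (Zephyr, 30, 17, Kim, Zephyr), (Zephyr, 32, 18, Hal, Atlas), (Zephyr, 32, 18, Hal, Echo), (Zephyr, 32, 18, Hal, Vega), (Zephyr, 32, 18, Hal, Zephyr)}
Apply σ_{aid = 30}; surviving tuples: {(Zephyr, 30, 17, Kim, Atlas), (Zephyr, 30, 17, Kim, Echo), (Zephyr, 30, 17, Kim, Vega), (Zephyr, 30, 17, Kim, Zephyr)}
Keep only column(s) mid, role: {(17, Atlas), (17, Echo), (17, Vega), (17, Zephyr)}
Taking the union: {(10, Delta), (16, Zephyr), (17, Atlas), (17, Echo), (17, Vega), (17, Zephyr), (26, Alpha), (37, Omega), (8, Omega)}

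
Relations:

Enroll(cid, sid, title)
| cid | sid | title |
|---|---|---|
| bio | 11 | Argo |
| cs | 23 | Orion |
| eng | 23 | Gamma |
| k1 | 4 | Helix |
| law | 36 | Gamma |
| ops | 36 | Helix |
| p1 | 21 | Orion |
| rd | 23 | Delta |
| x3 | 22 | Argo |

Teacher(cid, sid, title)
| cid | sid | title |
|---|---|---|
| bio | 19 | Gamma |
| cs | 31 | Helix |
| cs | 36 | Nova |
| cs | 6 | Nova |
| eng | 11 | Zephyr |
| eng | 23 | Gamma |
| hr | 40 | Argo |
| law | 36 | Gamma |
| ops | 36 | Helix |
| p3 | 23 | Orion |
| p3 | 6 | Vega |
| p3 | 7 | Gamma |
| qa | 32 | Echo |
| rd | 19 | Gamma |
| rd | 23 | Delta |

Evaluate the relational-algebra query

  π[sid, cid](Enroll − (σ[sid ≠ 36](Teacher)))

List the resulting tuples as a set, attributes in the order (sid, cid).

Filtering on sid ≠ 36 leaves {(bio, 19, Gamma), (cs, 31, Helix), (cs, 6, Nova), (eng, 11, Zephyr), (eng, 23, Gamma), (hr, 40, Argo), (p3, 23, Orion), (p3, 6, Vega), (p3, 7, Gamma), (qa, 32, Echo), (rd, 19, Gamma), (rd, 23, Delta)}.
Set difference of the two operands is {(bio, 11, Argo), (cs, 23, Orion), (k1, 4, Helix), (law, 36, Gamma), (ops, 36, Helix), (p1, 21, Orion), (x3, 22, Argo)}.
π[sid, cid]: project onto (sid, cid) → {(11, bio), (21, p1), (22, x3), (23, cs), (36, law), (36, ops), (4, k1)}

{(11, bio), (21, p1), (22, x3), (23, cs), (36, law), (36, ops), (4, k1)}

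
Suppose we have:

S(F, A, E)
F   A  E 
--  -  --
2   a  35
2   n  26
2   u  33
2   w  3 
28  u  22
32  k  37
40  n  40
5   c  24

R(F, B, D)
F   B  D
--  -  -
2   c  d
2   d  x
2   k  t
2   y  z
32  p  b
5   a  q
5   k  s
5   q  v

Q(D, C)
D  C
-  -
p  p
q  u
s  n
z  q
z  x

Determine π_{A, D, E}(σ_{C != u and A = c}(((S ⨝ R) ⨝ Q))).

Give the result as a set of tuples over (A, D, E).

{(c, s, 24)}

Natural join on F: {(2, a, 35, c, d), (2, a, 35, d, x), (2, a, 35, k, t), (2, a, 35, y, z), (2, n, 26, c, d), (2, n, 26, d, x), (2, n, 26, k, t), (2, n, 26, y, z), (2, u, 33, c, d), (2, u, 33, d, x), (2, u, 33, k, t), (2, u, 33, y, z), (2, w, 3, c, d), (2, w, 3, d, x), (2, w, 3, k, t), (2, w, 3, y, z), (32, k, 37, p, b), (5, c, 24, a, q), (5, c, 24, k, s), (5, c, 24, q, v)}
Natural join on D: {(2, a, 35, y, z, q), (2, a, 35, y, z, x), (2, n, 26, y, z, q), (2, n, 26, y, z, x), (2, u, 33, y, z, q), (2, u, 33, y, z, x), (2, w, 3, y, z, q), (2, w, 3, y, z, x), (5, c, 24, a, q, u), (5, c, 24, k, s, n)}
σ[C != u and A = c]: keep tuples satisfying C != u and A = c → {(5, c, 24, k, s, n)}
Keep only column(s) A, D, E: {(c, s, 24)}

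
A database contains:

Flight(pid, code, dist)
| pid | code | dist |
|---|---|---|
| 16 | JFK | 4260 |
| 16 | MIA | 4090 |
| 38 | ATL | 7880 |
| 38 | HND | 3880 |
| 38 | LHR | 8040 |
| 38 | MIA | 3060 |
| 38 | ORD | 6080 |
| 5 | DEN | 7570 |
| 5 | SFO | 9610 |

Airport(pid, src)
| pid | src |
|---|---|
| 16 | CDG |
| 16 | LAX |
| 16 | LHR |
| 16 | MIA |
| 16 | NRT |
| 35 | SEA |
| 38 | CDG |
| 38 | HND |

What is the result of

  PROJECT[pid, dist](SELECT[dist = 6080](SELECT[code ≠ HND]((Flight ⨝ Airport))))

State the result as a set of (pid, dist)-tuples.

{(38, 6080)}

Joining Flight and Airport on pid yields {(16, JFK, 4260, CDG), (16, JFK, 4260, LAX), (16, JFK, 4260, LHR), (16, JFK, 4260, MIA), (16, JFK, 4260, NRT), (16, MIA, 4090, CDG), (16, MIA, 4090, LAX), (16, MIA, 4090, LHR), (16, MIA, 4090, MIA), (16, MIA, 4090, NRT), (38, ATL, 7880, CDG), (38, ATL, 7880, HND), (38, HND, 3880, CDG), (38, HND, 3880, HND), (38, LHR, 8040, CDG), (38, LHR, 8040, HND), (38, MIA, 3060, CDG), (38, MIA, 3060, HND), (38, ORD, 6080, CDG), (38, ORD, 6080, HND)}.
σ[code ≠ HND]: keep tuples satisfying code ≠ HND → {(16, JFK, 4260, CDG), (16, JFK, 4260, LAX), (16, JFK, 4260, LHR), (16, JFK, 4260, MIA), (16, JFK, 4260, NRT), (16, MIA, 4090, CDG), (16, MIA, 4090, LAX), (16, MIA, 4090, LHR), (16, MIA, 4090, MIA), (16, MIA, 4090, NRT), (38, ATL, 7880, CDG), (38, ATL, 7880, HND), (38, LHR, 8040, CDG), (38, LHR, 8040, HND), (38, MIA, 3060, CDG), (38, MIA, 3060, HND), (38, ORD, 6080, CDG), (38, ORD, 6080, HND)}
σ[dist = 6080]: keep tuples satisfying dist = 6080 → {(38, ORD, 6080, CDG), (38, ORD, 6080, HND)}
π[pid, dist]: project onto (pid, dist) (1 duplicate(s) eliminated) → {(38, 6080)}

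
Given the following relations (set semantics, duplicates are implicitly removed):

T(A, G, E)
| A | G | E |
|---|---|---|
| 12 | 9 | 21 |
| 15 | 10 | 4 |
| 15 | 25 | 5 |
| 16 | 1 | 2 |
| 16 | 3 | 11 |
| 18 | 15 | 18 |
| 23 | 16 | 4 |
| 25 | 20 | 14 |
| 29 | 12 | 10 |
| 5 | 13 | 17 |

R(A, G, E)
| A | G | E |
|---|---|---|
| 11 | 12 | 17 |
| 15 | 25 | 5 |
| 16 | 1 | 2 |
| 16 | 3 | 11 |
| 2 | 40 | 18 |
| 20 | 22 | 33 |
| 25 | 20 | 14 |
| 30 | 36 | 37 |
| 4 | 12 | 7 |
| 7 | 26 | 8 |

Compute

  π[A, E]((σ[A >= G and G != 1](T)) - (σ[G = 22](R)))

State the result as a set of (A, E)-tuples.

σ[A >= G and G != 1]: keep tuples satisfying A >= G and G != 1 → {(12, 9, 21), (15, 10, 4), (16, 3, 11), (18, 15, 18), (23, 16, 4), (25, 20, 14), (29, 12, 10)}
σ[G = 22]: keep tuples satisfying G = 22 → {(20, 22, 33)}
Difference: {(12, 9, 21), (15, 10, 4), (16, 3, 11), (18, 15, 18), (23, 16, 4), (25, 20, 14), (29, 12, 10)} with {(20, 22, 33)} → {(12, 9, 21), (15, 10, 4), (16, 3, 11), (18, 15, 18), (23, 16, 4), (25, 20, 14), (29, 12, 10)}
π[A, E]: project onto (A, E) → {(12, 21), (15, 4), (16, 11), (18, 18), (23, 4), (25, 14), (29, 10)}

{(12, 21), (15, 4), (16, 11), (18, 18), (23, 4), (25, 14), (29, 10)}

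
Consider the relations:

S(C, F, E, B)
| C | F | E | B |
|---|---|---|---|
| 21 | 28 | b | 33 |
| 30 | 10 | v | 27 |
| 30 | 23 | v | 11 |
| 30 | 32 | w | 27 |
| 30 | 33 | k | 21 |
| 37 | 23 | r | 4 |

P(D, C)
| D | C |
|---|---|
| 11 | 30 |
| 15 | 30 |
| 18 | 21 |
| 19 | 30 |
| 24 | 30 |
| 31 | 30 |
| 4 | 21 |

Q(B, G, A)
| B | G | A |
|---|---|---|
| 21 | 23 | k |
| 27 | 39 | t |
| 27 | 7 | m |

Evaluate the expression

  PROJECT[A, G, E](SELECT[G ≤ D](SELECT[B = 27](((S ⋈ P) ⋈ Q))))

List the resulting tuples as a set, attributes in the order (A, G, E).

{(m, 7, v), (m, 7, w)}

S ⋈ P (natural join on C): {(21, 28, b, 33, 18), (21, 28, b, 33, 4), (30, 10, v, 27, 11), (30, 10, v, 27, 15), (30, 10, v, 27, 19), (30, 10, v, 27, 24), (30, 10, v, 27, 31), (30, 23, v, 11, 11), (30, 23, v, 11, 15), (30, 23, v, 11, 19), (30, 23, v, 11, 24), (30, 23, v, 11, 31), (30, 32, w, 27, 11), (30, 32, w, 27, 15), (30, 32, w, 27, 19), (30, 32, w, 27, 24), (30, 32, w, 27, 31), (30, 33, k, 21, 11), (30, 33, k, 21, 15), (30, 33, k, 21, 19), (30, 33, k, 21, 24), (30, 33, k, 21, 31)}
(S ⋈ P) ⋈ Q (natural join on B): {(30, 10, v, 27, 11, 39, t), (30, 10, v, 27, 11, 7, m), (30, 10, v, 27, 15, 39, t), (30, 10, v, 27, 15, 7, m), (30, 10, v, 27, 19, 39, t), (30, 10, v, 27, 19, 7, m), (30, 10, v, 27, 24, 39, t), (30, 10, v, 27, 24, 7, m), (30, 10, v, 27, 31, 39, t), (30, 10, v, 27, 31, 7, m), (30, 32, w, 27, 11, 39, t), (30, 32, w, 27, 11, 7, m), (30, 32, w, 27, 15, 39, t), (30, 32, w, 27, 15, 7, m), (30, 32, w, 27, 19, 39, t), (30, 32, w, 27, 19, 7, m), (30, 32, w, 27, 24, 39, t), (30, 32, w, 27, 24, 7, m), (30, 32, w, 27, 31, 39, t), (30, 32, w, 27, 31, 7, m), (30, 33, k, 21, 11, 23, k), (30, 33, k, 21, 15, 23, k), (30, 33, k, 21, 19, 23, k), (30, 33, k, 21, 24, 23, k), (30, 33, k, 21, 31, 23, k)}
Selection B = 27: {(30, 10, v, 27, 11, 39, t), (30, 10, v, 27, 11, 7, m), (30, 10, v, 27, 15, 39, t), (30, 10, v, 27, 15, 7, m), (30, 10, v, 27, 19, 39, t), (30, 10, v, 27, 19, 7, m), (30, 10, v, 27, 24, 39, t), (30, 10, v, 27, 24, 7, m), (30, 10, v, 27, 31, 39, t), (30, 10, v, 27, 31, 7, m), (30, 32, w, 27, 11, 39, t), (30, 32, w, 27, 11, 7, m), (30, 32, w, 27, 15, 39, t), (30, 32, w, 27, 15, 7, m), (30, 32, w, 27, 19, 39, t), (30, 32, w, 27, 19, 7, m), (30, 32, w, 27, 24, 39, t), (30, 32, w, 27, 24, 7, m), (30, 32, w, 27, 31, 39, t), (30, 32, w, 27, 31, 7, m)}
Selection G ≤ D: {(30, 10, v, 27, 11, 7, m), (30, 10, v, 27, 15, 7, m), (30, 10, v, 27, 19, 7, m), (30, 10, v, 27, 24, 7, m), (30, 10, v, 27, 31, 7, m), (30, 32, w, 27, 11, 7, m), (30, 32, w, 27, 15, 7, m), (30, 32, w, 27, 19, 7, m), (30, 32, w, 27, 24, 7, m), (30, 32, w, 27, 31, 7, m)}
π[A, G, E]: project onto (A, G, E) (8 duplicate(s) eliminated) → {(m, 7, v), (m, 7, w)}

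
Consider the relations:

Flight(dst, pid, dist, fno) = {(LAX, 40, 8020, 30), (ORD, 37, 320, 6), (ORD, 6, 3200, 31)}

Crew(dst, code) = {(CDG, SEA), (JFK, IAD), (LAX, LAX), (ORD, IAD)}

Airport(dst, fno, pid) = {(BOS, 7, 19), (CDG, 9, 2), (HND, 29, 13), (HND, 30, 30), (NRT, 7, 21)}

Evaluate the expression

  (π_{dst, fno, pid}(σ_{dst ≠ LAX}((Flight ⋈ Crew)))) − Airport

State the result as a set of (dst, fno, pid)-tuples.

Flight ⋈ Crew (natural join on dst): {(LAX, 40, 8020, 30, LAX), (ORD, 37, 320, 6, IAD), (ORD, 6, 3200, 31, IAD)}
σ[dst ≠ LAX]: keep tuples satisfying dst ≠ LAX → {(ORD, 37, 320, 6, IAD), (ORD, 6, 3200, 31, IAD)}
π_{dst, fno, pid} gives {(ORD, 31, 6), (ORD, 6, 37)}.
Difference: {(ORD, 31, 6), (ORD, 6, 37)} with {(BOS, 7, 19), (CDG, 9, 2), (HND, 29, 13), (HND, 30, 30), (NRT, 7, 21)} → {(ORD, 31, 6), (ORD, 6, 37)}

{(ORD, 31, 6), (ORD, 6, 37)}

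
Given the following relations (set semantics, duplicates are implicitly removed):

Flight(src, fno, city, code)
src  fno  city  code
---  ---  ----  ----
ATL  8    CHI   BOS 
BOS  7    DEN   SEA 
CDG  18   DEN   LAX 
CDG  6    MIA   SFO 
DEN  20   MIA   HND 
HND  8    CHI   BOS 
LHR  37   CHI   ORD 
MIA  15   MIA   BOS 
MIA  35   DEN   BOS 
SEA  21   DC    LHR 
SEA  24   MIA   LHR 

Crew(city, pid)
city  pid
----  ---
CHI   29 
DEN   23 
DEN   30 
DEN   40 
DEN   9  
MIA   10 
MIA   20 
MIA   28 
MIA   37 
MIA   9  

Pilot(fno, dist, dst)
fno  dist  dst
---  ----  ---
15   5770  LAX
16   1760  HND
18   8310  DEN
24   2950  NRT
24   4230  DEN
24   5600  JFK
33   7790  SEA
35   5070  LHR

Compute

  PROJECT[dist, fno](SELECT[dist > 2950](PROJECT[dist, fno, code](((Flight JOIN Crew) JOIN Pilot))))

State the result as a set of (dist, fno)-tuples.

{(4230, 24), (5070, 35), (5600, 24), (5770, 15), (8310, 18)}

Flight ⋈ Crew (natural join on city): {(ATL, 8, CHI, BOS, 29), (BOS, 7, DEN, SEA, 23), (BOS, 7, DEN, SEA, 30), (BOS, 7, DEN, SEA, 40), (BOS, 7, DEN, SEA, 9), (CDG, 18, DEN, LAX, 23), (CDG, 18, DEN, LAX, 30), (CDG, 18, DEN, LAX, 40), (CDG, 18, DEN, LAX, 9), (CDG, 6, MIA, SFO, 10), (CDG, 6, MIA, SFO, 20), (CDG, 6, MIA, SFO, 28), (CDG, 6, MIA, SFO, 37), (CDG, 6, MIA, SFO, 9), (DEN, 20, MIA, HND, 10), (DEN, 20, MIA, HND, 20), (DEN, 20, MIA, HND, 28), (DEN, 20, MIA, HND, 37), (DEN, 20, MIA, HND, 9), (HND, 8, CHI, BOS, 29), (LHR, 37, CHI, ORD, 29), (MIA, 15, MIA, BOS, 10), (MIA, 15, MIA, BOS, 20), (MIA, 15, MIA, BOS, 28), (MIA, 15, MIA, BOS, 37), (MIA, 15, MIA, BOS, 9), (MIA, 35, DEN, BOS, 23), (MIA, 35, DEN, BOS, 30), (MIA, 35, DEN, BOS, 40), (MIA, 35, DEN, BOS, 9), (SEA, 24, MIA, LHR, 10), (SEA, 24, MIA, LHR, 20), (SEA, 24, MIA, LHR, 28), (SEA, 24, MIA, LHR, 37), (SEA, 24, MIA, LHR, 9)}
(Flight JOIN Crew) ⋈ Pilot (natural join on fno): {(CDG, 18, DEN, LAX, 23, 8310, DEN), (CDG, 18, DEN, LAX, 30, 8310, DEN), (CDG, 18, DEN, LAX, 40, 8310, DEN), (CDG, 18, DEN, LAX, 9, 8310, DEN), (MIA, 15, MIA, BOS, 10, 5770, LAX), (MIA, 15, MIA, BOS, 20, 5770, LAX), (MIA, 15, MIA, BOS, 28, 5770, LAX), (MIA, 15, MIA, BOS, 37, 5770, LAX), (MIA, 15, MIA, BOS, 9, 5770, LAX), (MIA, 35, DEN, BOS, 23, 5070, LHR), (MIA, 35, DEN, BOS, 30, 5070, LHR), (MIA, 35, DEN, BOS, 40, 5070, LHR), (MIA, 35, DEN, BOS, 9, 5070, LHR), (SEA, 24, MIA, LHR, 10, 2950, NRT), (SEA, 24, MIA, LHR, 10, 4230, DEN), (SEA, 24, MIA, LHR, 10, 5600, JFK), (SEA, 24, MIA, LHR, 20, 2950, NRT), (SEA, 24, MIA, LHR, 20, 4230, DEN), (SEA, 24, MIA, LHR, 20, 5600, JFK), (SEA, 24, MIA, LHR, 28, 2950, NRT), (SEA, 24, MIA, LHR, 28, 4230, DEN), (SEA, 24, MIA, LHR, 28, 5600, JFK), (SEA, 24, MIA, LHR, 37, 2950, NRT), (SEA, 24, MIA, LHR, 37, 4230, DEN), (SEA, 24, MIA, LHR, 37, 5600, JFK), (SEA, 24, MIA, LHR, 9, 2950, NRT), (SEA, 24, MIA, LHR, 9, 4230, DEN), (SEA, 24, MIA, LHR, 9, 5600, JFK)}
π[dist, fno, code]: project onto (dist, fno, code) (22 duplicate(s) eliminated) → {(2950, 24, LHR), (4230, 24, LHR), (5070, 35, BOS), (5600, 24, LHR), (5770, 15, BOS), (8310, 18, LAX)}
Selection dist > 2950: {(4230, 24, LHR), (5070, 35, BOS), (5600, 24, LHR), (5770, 15, BOS), (8310, 18, LAX)}
π[dist, fno]: project onto (dist, fno) → {(4230, 24), (5070, 35), (5600, 24), (5770, 15), (8310, 18)}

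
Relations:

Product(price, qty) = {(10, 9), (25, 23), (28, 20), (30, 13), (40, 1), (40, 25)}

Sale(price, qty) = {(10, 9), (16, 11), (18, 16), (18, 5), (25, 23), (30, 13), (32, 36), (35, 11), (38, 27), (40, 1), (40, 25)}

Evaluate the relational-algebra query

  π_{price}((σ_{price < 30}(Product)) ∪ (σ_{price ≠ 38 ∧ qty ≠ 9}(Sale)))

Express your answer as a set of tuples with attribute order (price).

{10, 16, 18, 25, 28, 30, 32, 35, 40}

Selection price < 30: {(10, 9), (25, 23), (28, 20)}
Selection price ≠ 38 ∧ qty ≠ 9: {(16, 11), (18, 16), (18, 5), (25, 23), (30, 13), (32, 36), (35, 11), (40, 1), (40, 25)}
Taking the union: {(10, 9), (16, 11), (18, 16), (18, 5), (25, 23), (28, 20), (30, 13), (32, 36), (35, 11), (40, 1), (40, 25)}
Projecting to price (2 duplicate(s) eliminated): {10, 16, 18, 25, 28, 30, 32, 35, 40}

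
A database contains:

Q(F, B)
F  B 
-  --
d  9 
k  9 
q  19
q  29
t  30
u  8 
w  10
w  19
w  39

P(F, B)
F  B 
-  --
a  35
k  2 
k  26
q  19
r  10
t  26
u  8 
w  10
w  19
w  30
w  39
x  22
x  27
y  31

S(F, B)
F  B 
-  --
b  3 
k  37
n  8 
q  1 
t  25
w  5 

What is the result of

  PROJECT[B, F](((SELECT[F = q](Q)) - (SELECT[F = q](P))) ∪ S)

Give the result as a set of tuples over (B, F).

Filtering on F = q leaves {(q, 19), (q, 29)}.
Filtering on F = q leaves {(q, 19)}.
Taking the difference: {(q, 29)}
Taking the union: {(b, 3), (k, 37), (n, 8), (q, 1), (q, 29), (t, 25), (w, 5)}
π_{B, F} gives {(1, q), (25, t), (29, q), (3, b), (37, k), (5, w), (8, n)}.

{(1, q), (25, t), (29, q), (3, b), (37, k), (5, w), (8, n)}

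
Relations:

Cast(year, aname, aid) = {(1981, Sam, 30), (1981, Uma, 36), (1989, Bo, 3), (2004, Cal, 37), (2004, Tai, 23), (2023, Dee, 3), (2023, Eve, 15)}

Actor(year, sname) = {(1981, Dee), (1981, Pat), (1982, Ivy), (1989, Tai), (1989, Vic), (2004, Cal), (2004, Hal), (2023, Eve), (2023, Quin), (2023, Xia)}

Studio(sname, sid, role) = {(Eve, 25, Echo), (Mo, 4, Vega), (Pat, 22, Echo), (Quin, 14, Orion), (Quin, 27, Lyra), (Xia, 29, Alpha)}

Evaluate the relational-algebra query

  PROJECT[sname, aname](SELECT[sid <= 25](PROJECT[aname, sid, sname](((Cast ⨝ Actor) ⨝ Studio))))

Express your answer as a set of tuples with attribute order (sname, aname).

{(Eve, Dee), (Eve, Eve), (Pat, Sam), (Pat, Uma), (Quin, Dee), (Quin, Eve)}

Natural join on year: {(1981, Sam, 30, Dee), (1981, Sam, 30, Pat), (1981, Uma, 36, Dee), (1981, Uma, 36, Pat), (1989, Bo, 3, Tai), (1989, Bo, 3, Vic), (2004, Cal, 37, Cal), (2004, Cal, 37, Hal), (2004, Tai, 23, Cal), (2004, Tai, 23, Hal), (2023, Dee, 3, Eve), (2023, Dee, 3, Quin), (2023, Dee, 3, Xia), (2023, Eve, 15, Eve), (2023, Eve, 15, Quin), (2023, Eve, 15, Xia)}
Natural join on sname: {(1981, Sam, 30, Pat, 22, Echo), (1981, Uma, 36, Pat, 22, Echo), (2023, Dee, 3, Eve, 25, Echo), (2023, Dee, 3, Quin, 14, Orion), (2023, Dee, 3, Quin, 27, Lyra), (2023, Dee, 3, Xia, 29, Alpha), (2023, Eve, 15, Eve, 25, Echo), (2023, Eve, 15, Quin, 14, Orion), (2023, Eve, 15, Quin, 27, Lyra), (2023, Eve, 15, Xia, 29, Alpha)}
Projecting to aname, sid, sname: {(Dee, 14, Quin), (Dee, 25, Eve), (Dee, 27, Quin), (Dee, 29, Xia), (Eve, 14, Quin), (Eve, 25, Eve), (Eve, 27, Quin), (Eve, 29, Xia), (Sam, 22, Pat), (Uma, 22, Pat)}
Selection sid <= 25: {(Dee, 14, Quin), (Dee, 25, Eve), (Eve, 14, Quin), (Eve, 25, Eve), (Sam, 22, Pat), (Uma, 22, Pat)}
Projecting to sname, aname: {(Eve, Dee), (Eve, Eve), (Pat, Sam), (Pat, Uma), (Quin, Dee), (Quin, Eve)}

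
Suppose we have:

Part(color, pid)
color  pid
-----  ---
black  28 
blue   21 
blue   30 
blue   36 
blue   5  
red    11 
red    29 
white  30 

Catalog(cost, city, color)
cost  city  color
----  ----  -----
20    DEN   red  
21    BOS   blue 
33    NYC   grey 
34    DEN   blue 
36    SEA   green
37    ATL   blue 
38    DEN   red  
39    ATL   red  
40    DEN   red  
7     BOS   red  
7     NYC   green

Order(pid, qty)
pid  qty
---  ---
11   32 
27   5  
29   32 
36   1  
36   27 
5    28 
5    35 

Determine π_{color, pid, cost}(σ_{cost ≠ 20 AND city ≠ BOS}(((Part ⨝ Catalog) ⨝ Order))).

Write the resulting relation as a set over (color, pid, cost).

{(blue, 36, 34), (blue, 36, 37), (blue, 5, 34), (blue, 5, 37), (red, 11, 38), (red, 11, 39), (red, 11, 40), (red, 29, 38), (red, 29, 39), (red, 29, 40)}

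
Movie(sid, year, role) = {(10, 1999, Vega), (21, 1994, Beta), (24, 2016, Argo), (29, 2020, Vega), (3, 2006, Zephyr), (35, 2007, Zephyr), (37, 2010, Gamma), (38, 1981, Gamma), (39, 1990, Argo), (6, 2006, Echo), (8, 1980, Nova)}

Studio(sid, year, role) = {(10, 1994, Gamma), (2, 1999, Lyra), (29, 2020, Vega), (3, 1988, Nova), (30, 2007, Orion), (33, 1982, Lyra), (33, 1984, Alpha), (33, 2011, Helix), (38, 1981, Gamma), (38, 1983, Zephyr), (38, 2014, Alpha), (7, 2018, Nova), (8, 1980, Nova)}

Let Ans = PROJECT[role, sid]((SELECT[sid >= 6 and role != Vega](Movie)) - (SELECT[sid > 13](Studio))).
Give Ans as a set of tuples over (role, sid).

Filtering on sid >= 6 and role != Vega leaves {(21, 1994, Beta), (24, 2016, Argo), (35, 2007, Zephyr), (37, 2010, Gamma), (38, 1981, Gamma), (39, 1990, Argo), (6, 2006, Echo), (8, 1980, Nova)}.
Filtering on sid > 13 leaves {(29, 2020, Vega), (30, 2007, Orion), (33, 1982, Lyra), (33, 1984, Alpha), (33, 2011, Helix), (38, 1981, Gamma), (38, 1983, Zephyr), (38, 2014, Alpha)}.
Set difference of the two operands is {(21, 1994, Beta), (24, 2016, Argo), (35, 2007, Zephyr), (37, 2010, Gamma), (39, 1990, Argo), (6, 2006, Echo), (8, 1980, Nova)}.
Keep only column(s) role, sid: {(Argo, 24), (Argo, 39), (Beta, 21), (Echo, 6), (Gamma, 37), (Nova, 8), (Zephyr, 35)}

{(Argo, 24), (Argo, 39), (Beta, 21), (Echo, 6), (Gamma, 37), (Nova, 8), (Zephyr, 35)}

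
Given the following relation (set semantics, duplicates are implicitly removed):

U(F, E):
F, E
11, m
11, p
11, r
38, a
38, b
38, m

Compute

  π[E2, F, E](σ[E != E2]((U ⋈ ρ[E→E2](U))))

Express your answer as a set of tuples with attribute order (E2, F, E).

{(a, 38, b), (a, 38, m), (b, 38, a), (b, 38, m), (m, 11, p), (m, 11, r), (m, 38, a), (m, 38, b), (p, 11, m), (p, 11, r), (r, 11, m), (r, 11, p)}

ρ[E→E2]: schema becomes (F, E2); tuples unchanged.
Joining U and ρ[E→E2](U) on F yields {(11, m, m), (11, m, p), (11, m, r), (11, p, m), (11, p, p), (11, p, r), (11, r, m), (11, r, p), (11, r, r), (38, a, a), (38, a, b), (38, a, m), (38, b, a), (38, b, b), (38, b, m), (38, m, a), (38, m, b), (38, m, m)}.
Filtering on E != E2 leaves {(11, m, p), (11, m, r), (11, p, m), (11, p, r), (11, r, m), (11, r, p), (38, a, b), (38, a, m), (38, b, a), (38, b, m), (38, m, a), (38, m, b)}.
π[E2, F, E]: project onto (E2, F, E) → {(a, 38, b), (a, 38, m), (b, 38, a), (b, 38, m), (m, 11, p), (m, 11, r), (m, 38, a), (m, 38, b), (p, 11, m), (p, 11, r), (r, 11, m), (r, 11, p)}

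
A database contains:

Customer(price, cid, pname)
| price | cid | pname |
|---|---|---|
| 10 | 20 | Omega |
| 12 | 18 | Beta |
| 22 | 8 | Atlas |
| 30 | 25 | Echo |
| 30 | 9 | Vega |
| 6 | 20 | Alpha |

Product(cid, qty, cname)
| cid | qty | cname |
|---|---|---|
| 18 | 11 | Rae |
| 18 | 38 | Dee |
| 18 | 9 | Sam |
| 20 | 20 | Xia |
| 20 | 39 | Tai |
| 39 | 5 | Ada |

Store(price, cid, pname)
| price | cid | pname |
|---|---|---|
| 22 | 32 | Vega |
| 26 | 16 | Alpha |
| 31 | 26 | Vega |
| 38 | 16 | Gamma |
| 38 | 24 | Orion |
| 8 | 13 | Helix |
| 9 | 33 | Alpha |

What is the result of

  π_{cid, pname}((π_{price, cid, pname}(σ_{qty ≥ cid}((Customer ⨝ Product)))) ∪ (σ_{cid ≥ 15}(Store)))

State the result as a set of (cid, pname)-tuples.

Natural join on cid: {(10, 20, Omega, 20, Xia), (10, 20, Omega, 39, Tai), (12, 18, Beta, 11, Rae), (12, 18, Beta, 38, Dee), (12, 18, Beta, 9, Sam), (6, 20, Alpha, 20, Xia), (6, 20, Alpha, 39, Tai)}
σ[qty ≥ cid]: keep tuples satisfying qty ≥ cid → {(10, 20, Omega, 20, Xia), (10, 20, Omega, 39, Tai), (12, 18, Beta, 38, Dee), (6, 20, Alpha, 20, Xia), (6, 20, Alpha, 39, Tai)}
π[price, cid, pname]: project onto (price, cid, pname) (2 duplicate(s) eliminated) → {(10, 20, Omega), (12, 18, Beta), (6, 20, Alpha)}
σ[cid ≥ 15]: keep tuples satisfying cid ≥ 15 → {(22, 32, Vega), (26, 16, Alpha), (31, 26, Vega), (38, 16, Gamma), (38, 24, Orion), (9, 33, Alpha)}
Union: {(10, 20, Omega), (12, 18, Beta), (6, 20, Alpha)} with {(22, 32, Vega), (26, 16, Alpha), (31, 26, Vega), (38, 16, Gamma), (38, 24, Orion), (9, 33, Alpha)} → {(10, 20, Omega), (12, 18, Beta), (22, 32, Vega), (26, 16, Alpha), (31, 26, Vega), (38, 16, Gamma), (38, 24, Orion), (6, 20, Alpha), (9, 33, Alpha)}
π[cid, pname]: project onto (cid, pname) → {(16, Alpha), (16, Gamma), (18, Beta), (20, Alpha), (20, Omega), (24, Orion), (26, Vega), (32, Vega), (33, Alpha)}

{(16, Alpha), (16, Gamma), (18, Beta), (20, Alpha), (20, Omega), (24, Orion), (26, Vega), (32, Vega), (33, Alpha)}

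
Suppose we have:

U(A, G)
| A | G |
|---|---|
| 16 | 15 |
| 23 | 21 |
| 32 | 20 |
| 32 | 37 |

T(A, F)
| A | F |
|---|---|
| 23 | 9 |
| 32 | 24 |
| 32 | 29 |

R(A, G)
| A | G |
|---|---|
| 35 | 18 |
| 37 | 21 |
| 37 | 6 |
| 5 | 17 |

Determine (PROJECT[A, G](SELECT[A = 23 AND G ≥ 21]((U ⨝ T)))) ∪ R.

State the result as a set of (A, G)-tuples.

{(23, 21), (35, 18), (37, 21), (37, 6), (5, 17)}

Natural join on A: {(23, 21, 9), (32, 20, 24), (32, 20, 29), (32, 37, 24), (32, 37, 29)}
σ[A = 23 AND G ≥ 21]: keep tuples satisfying A = 23 AND G ≥ 21 → {(23, 21, 9)}
π[A, G]: project onto (A, G) → {(23, 21)}
Set union of the two operands is {(23, 21), (35, 18), (37, 21), (37, 6), (5, 17)}.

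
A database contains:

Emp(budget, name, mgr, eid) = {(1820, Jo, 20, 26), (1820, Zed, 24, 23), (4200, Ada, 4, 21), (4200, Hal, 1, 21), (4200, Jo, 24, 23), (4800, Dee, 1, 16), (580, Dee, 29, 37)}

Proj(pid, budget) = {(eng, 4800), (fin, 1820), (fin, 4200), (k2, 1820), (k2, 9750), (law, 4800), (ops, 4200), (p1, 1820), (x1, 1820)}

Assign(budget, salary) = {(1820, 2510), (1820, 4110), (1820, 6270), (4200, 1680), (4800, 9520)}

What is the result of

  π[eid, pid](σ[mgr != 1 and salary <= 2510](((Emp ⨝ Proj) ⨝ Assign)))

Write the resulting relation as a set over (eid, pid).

{(21, fin), (21, ops), (23, fin), (23, k2), (23, ops), (23, p1), (23, x1), (26, fin), (26, k2), (26, p1), (26, x1)}

Emp ⋈ Proj (natural join on budget): {(1820, Jo, 20, 26, fin), (1820, Jo, 20, 26, k2), (1820, Jo, 20, 26, p1), (1820, Jo, 20, 26, x1), (1820, Zed, 24, 23, fin), (1820, Zed, 24, 23, k2), (1820, Zed, 24, 23, p1), (1820, Zed, 24, 23, x1), (4200, Ada, 4, 21, fin), (4200, Ada, 4, 21, ops), (4200, Hal, 1, 21, fin), (4200, Hal, 1, 21, ops), (4200, Jo, 24, 23, fin), (4200, Jo, 24, 23, ops), (4800, Dee, 1, 16, eng), (4800, Dee, 1, 16, law)}
(Emp ⨝ Proj) ⋈ Assign (natural join on budget): {(1820, Jo, 20, 26, fin, 2510), (1820, Jo, 20, 26, fin, 4110), (1820, Jo, 20, 26, fin, 6270), (1820, Jo, 20, 26, k2, 2510), (1820, Jo, 20, 26, k2, 4110), (1820, Jo, 20, 26, k2, 6270), (1820, Jo, 20, 26, p1, 2510), (1820, Jo, 20, 26, p1, 4110), (1820, Jo, 20, 26, p1, 6270), (1820, Jo, 20, 26, x1, 2510), (1820, Jo, 20, 26, x1, 4110), (1820, Jo, 20, 26, x1, 6270), (1820, Zed, 24, 23, fin, 2510), (1820, Zed, 24, 23, fin, 4110), (1820, Zed, 24, 23, fin, 6270), (1820, Zed, 24, 23, k2, 2510), (1820, Zed, 24, 23, k2, 4110), (1820, Zed, 24, 23, k2, 6270), (1820, Zed, 24, 23, p1, 2510), (1820, Zed, 24, 23, p1, 4110), (1820, Zed, 24, 23, p1, 6270), (1820, Zed, 24, 23, x1, 2510), (1820, Zed, 24, 23, x1, 4110), (1820, Zed, 24, 23, x1, 6270), (4200, Ada, 4, 21, fin, 1680), (4200, Ada, 4, 21, ops, 1680), (4200, Hal, 1, 21, fin, 1680), (4200, Hal, 1, 21, ops, 1680), (4200, Jo, 24, 23, fin, 1680), (4200, Jo, 24, 23, ops, 1680), (4800, Dee, 1, 16, eng, 9520), (4800, Dee, 1, 16, law, 9520)}
Apply σ_{mgr != 1 and salary <= 2510}; surviving tuples: {(1820, Jo, 20, 26, fin, 2510), (1820, Jo, 20, 26, k2, 2510), (1820, Jo, 20, 26, p1, 2510), (1820, Jo, 20, 26, x1, 2510), (1820, Zed, 24, 23, fin, 2510), (1820, Zed, 24, 23, k2, 2510), (1820, Zed, 24, 23, p1, 2510), (1820, Zed, 24, 23, x1, 2510), (4200, Ada, 4, 21, fin, 1680), (4200, Ada, 4, 21, ops, 1680), (4200, Jo, 24, 23, fin, 1680), (4200, Jo, 24, 23, ops, 1680)}
Keep only column(s) eid, pid (1 duplicate(s) eliminated): {(21, fin), (21, ops), (23, fin), (23, k2), (23, ops), (23, p1), (23, x1), (26, fin), (26, k2), (26, p1), (26, x1)}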